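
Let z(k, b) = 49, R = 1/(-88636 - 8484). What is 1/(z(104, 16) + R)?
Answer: 97120/4758879 ≈ 0.020408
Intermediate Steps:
R = -1/97120 (R = 1/(-97120) = -1/97120 ≈ -1.0297e-5)
1/(z(104, 16) + R) = 1/(49 - 1/97120) = 1/(4758879/97120) = 97120/4758879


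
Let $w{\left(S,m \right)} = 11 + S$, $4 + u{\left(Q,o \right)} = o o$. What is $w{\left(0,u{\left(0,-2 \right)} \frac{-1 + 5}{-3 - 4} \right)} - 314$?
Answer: $-303$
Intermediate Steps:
$u{\left(Q,o \right)} = -4 + o^{2}$ ($u{\left(Q,o \right)} = -4 + o o = -4 + o^{2}$)
$w{\left(0,u{\left(0,-2 \right)} \frac{-1 + 5}{-3 - 4} \right)} - 314 = \left(11 + 0\right) - 314 = 11 - 314 = -303$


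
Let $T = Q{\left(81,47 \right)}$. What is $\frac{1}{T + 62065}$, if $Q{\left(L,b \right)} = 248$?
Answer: $\frac{1}{62313} \approx 1.6048 \cdot 10^{-5}$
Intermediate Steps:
$T = 248$
$\frac{1}{T + 62065} = \frac{1}{248 + 62065} = \frac{1}{62313}$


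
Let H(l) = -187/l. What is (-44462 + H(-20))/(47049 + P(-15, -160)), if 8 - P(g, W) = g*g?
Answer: -889053/936640 ≈ -0.94919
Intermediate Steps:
P(g, W) = 8 - g**2 (P(g, W) = 8 - g*g = 8 - g**2)
(-44462 + H(-20))/(47049 + P(-15, -160)) = (-44462 - 187/(-20))/(47049 + (8 - 1*(-15)**2)) = (-44462 - 187*(-1/20))/(47049 + (8 - 1*225)) = (-44462 + 187/20)/(47049 + (8 - 225)) = -889053/(20*(47049 - 217)) = -889053/20/46832 = -889053/20*1/46832 = -889053/936640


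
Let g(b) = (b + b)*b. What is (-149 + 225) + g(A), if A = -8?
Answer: 204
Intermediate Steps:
g(b) = 2*b² (g(b) = (2*b)*b = 2*b²)
(-149 + 225) + g(A) = (-149 + 225) + 2*(-8)² = 76 + 2*64 = 76 + 128 = 204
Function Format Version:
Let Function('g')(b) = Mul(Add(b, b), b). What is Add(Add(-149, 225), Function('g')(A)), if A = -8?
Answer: 204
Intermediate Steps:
Function('g')(b) = Mul(2, Pow(b, 2)) (Function('g')(b) = Mul(Mul(2, b), b) = Mul(2, Pow(b, 2)))
Add(Add(-149, 225), Function('g')(A)) = Add(Add(-149, 225), Mul(2, Pow(-8, 2))) = Add(76, Mul(2, 64)) = Add(76, 128) = 204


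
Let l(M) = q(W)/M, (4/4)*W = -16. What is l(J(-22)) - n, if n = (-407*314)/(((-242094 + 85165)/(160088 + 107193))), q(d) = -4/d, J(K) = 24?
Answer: -3279165657919/15065184 ≈ -2.1767e+5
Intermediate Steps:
W = -16
l(M) = 1/(4*M) (l(M) = (-4/(-16))/M = (-4*(-1/16))/M = 1/(4*M))
n = 34157977238/156929 (n = -127798/((-156929/267281)) = -127798/((-156929*1/267281)) = -127798/(-156929/267281) = -127798*(-267281/156929) = 34157977238/156929 ≈ 2.1767e+5)
l(J(-22)) - n = (1/4)/24 - 1*34157977238/156929 = (1/4)*(1/24) - 34157977238/156929 = 1/96 - 34157977238/156929 = -3279165657919/15065184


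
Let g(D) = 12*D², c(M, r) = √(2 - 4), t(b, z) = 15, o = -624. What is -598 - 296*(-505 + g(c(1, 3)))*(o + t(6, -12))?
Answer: -95360254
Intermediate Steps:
c(M, r) = I*√2 (c(M, r) = √(-2) = I*√2)
-598 - 296*(-505 + g(c(1, 3)))*(o + t(6, -12)) = -598 - 296*(-505 + 12*(I*√2)²)*(-624 + 15) = -598 - 296*(-505 + 12*(-2))*(-609) = -598 - 296*(-505 - 24)*(-609) = -598 - (-156584)*(-609) = -598 - 296*322161 = -598 - 95359656 = -95360254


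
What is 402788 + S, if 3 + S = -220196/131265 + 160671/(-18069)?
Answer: 318437127929462/790609095 ≈ 4.0277e+5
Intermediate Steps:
S = -10728227398/790609095 (S = -3 + (-220196/131265 + 160671/(-18069)) = -3 + (-220196*1/131265 + 160671*(-1/18069)) = -3 + (-220196/131265 - 53557/6023) = -3 - 8356400113/790609095 = -10728227398/790609095 ≈ -13.570)
402788 + S = 402788 - 10728227398/790609095 = 318437127929462/790609095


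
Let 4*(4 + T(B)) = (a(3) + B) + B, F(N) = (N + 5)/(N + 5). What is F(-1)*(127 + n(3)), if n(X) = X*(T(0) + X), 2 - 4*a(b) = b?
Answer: 1981/16 ≈ 123.81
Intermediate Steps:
a(b) = ½ - b/4
F(N) = 1 (F(N) = (5 + N)/(5 + N) = 1)
T(B) = -65/16 + B/2 (T(B) = -4 + (((½ - ¼*3) + B) + B)/4 = -4 + (((½ - ¾) + B) + B)/4 = -4 + ((-¼ + B) + B)/4 = -4 + (-¼ + 2*B)/4 = -4 + (-1/16 + B/2) = -65/16 + B/2)
n(X) = X*(-65/16 + X) (n(X) = X*((-65/16 + (½)*0) + X) = X*((-65/16 + 0) + X) = X*(-65/16 + X))
F(-1)*(127 + n(3)) = 1*(127 + (1/16)*3*(-65 + 16*3)) = 1*(127 + (1/16)*3*(-65 + 48)) = 1*(127 + (1/16)*3*(-17)) = 1*(127 - 51/16) = 1*(1981/16) = 1981/16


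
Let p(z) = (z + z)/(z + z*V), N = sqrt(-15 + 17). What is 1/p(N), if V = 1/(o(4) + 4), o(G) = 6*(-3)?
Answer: 13/28 ≈ 0.46429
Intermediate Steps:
o(G) = -18
V = -1/14 (V = 1/(-18 + 4) = 1/(-14) = -1/14 ≈ -0.071429)
N = sqrt(2) ≈ 1.4142
p(z) = 28/13 (p(z) = (z + z)/(z + z*(-1/14)) = (2*z)/(z - z/14) = (2*z)/((13*z/14)) = (2*z)*(14/(13*z)) = 28/13)
1/p(N) = 1/(28/13) = 13/28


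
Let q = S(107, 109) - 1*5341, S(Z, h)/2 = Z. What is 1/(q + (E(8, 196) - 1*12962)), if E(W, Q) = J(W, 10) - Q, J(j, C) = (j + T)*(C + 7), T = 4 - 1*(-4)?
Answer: -1/18013 ≈ -5.5515e-5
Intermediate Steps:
S(Z, h) = 2*Z
T = 8 (T = 4 + 4 = 8)
q = -5127 (q = 2*107 - 1*5341 = 214 - 5341 = -5127)
J(j, C) = (7 + C)*(8 + j) (J(j, C) = (j + 8)*(C + 7) = (8 + j)*(7 + C) = (7 + C)*(8 + j))
E(W, Q) = 136 - Q + 17*W (E(W, Q) = (56 + 7*W + 8*10 + 10*W) - Q = (56 + 7*W + 80 + 10*W) - Q = (136 + 17*W) - Q = 136 - Q + 17*W)
1/(q + (E(8, 196) - 1*12962)) = 1/(-5127 + ((136 - 1*196 + 17*8) - 1*12962)) = 1/(-5127 + ((136 - 196 + 136) - 12962)) = 1/(-5127 + (76 - 12962)) = 1/(-5127 - 12886) = 1/(-18013) = -1/18013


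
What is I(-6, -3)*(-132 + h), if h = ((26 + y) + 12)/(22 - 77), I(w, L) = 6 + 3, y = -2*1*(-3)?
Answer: -5976/5 ≈ -1195.2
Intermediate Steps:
y = 6 (y = -2*(-3) = 6)
I(w, L) = 9
h = -4/5 (h = ((26 + 6) + 12)/(22 - 77) = (32 + 12)/(-55) = 44*(-1/55) = -4/5 ≈ -0.80000)
I(-6, -3)*(-132 + h) = 9*(-132 - 4/5) = 9*(-664/5) = -5976/5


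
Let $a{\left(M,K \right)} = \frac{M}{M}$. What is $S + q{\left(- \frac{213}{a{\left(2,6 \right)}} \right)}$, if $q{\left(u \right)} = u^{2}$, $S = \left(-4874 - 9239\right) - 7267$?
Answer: $23989$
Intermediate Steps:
$a{\left(M,K \right)} = 1$
$S = -21380$ ($S = -14113 - 7267 = -21380$)
$S + q{\left(- \frac{213}{a{\left(2,6 \right)}} \right)} = -21380 + \left(- \frac{213}{1}\right)^{2} = -21380 + \left(\left(-213\right) 1\right)^{2} = -21380 + \left(-213\right)^{2} = -21380 + 45369 = 23989$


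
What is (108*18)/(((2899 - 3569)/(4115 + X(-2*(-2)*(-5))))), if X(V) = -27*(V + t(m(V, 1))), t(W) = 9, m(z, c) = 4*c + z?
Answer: -4288464/335 ≈ -12801.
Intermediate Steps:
m(z, c) = z + 4*c
X(V) = -243 - 27*V (X(V) = -27*(V + 9) = -27*(9 + V) = -243 - 27*V)
(108*18)/(((2899 - 3569)/(4115 + X(-2*(-2)*(-5))))) = (108*18)/(((2899 - 3569)/(4115 + (-243 - 27*(-2*(-2))*(-5))))) = 1944/((-670/(4115 + (-243 - 108*(-5))))) = 1944/((-670/(4115 + (-243 - 27*(-20))))) = 1944/((-670/(4115 + (-243 + 540)))) = 1944/((-670/(4115 + 297))) = 1944/((-670/4412)) = 1944/((-670*1/4412)) = 1944/(-335/2206) = 1944*(-2206/335) = -4288464/335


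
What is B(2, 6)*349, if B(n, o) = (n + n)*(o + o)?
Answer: 16752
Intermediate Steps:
B(n, o) = 4*n*o (B(n, o) = (2*n)*(2*o) = 4*n*o)
B(2, 6)*349 = (4*2*6)*349 = 48*349 = 16752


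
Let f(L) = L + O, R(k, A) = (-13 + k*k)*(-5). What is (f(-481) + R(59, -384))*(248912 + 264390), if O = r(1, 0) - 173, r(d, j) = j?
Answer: -9236356188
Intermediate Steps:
O = -173 (O = 0 - 173 = -173)
R(k, A) = 65 - 5*k**2 (R(k, A) = (-13 + k**2)*(-5) = 65 - 5*k**2)
f(L) = -173 + L (f(L) = L - 173 = -173 + L)
(f(-481) + R(59, -384))*(248912 + 264390) = ((-173 - 481) + (65 - 5*59**2))*(248912 + 264390) = (-654 + (65 - 5*3481))*513302 = (-654 + (65 - 17405))*513302 = (-654 - 17340)*513302 = -17994*513302 = -9236356188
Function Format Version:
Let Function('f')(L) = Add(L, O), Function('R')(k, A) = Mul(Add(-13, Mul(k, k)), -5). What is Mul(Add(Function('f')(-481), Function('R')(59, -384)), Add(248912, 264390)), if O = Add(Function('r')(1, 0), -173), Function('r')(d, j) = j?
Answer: -9236356188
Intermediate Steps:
O = -173 (O = Add(0, -173) = -173)
Function('R')(k, A) = Add(65, Mul(-5, Pow(k, 2))) (Function('R')(k, A) = Mul(Add(-13, Pow(k, 2)), -5) = Add(65, Mul(-5, Pow(k, 2))))
Function('f')(L) = Add(-173, L) (Function('f')(L) = Add(L, -173) = Add(-173, L))
Mul(Add(Function('f')(-481), Function('R')(59, -384)), Add(248912, 264390)) = Mul(Add(Add(-173, -481), Add(65, Mul(-5, Pow(59, 2)))), Add(248912, 264390)) = Mul(Add(-654, Add(65, Mul(-5, 3481))), 513302) = Mul(Add(-654, Add(65, -17405)), 513302) = Mul(Add(-654, -17340), 513302) = Mul(-17994, 513302) = -9236356188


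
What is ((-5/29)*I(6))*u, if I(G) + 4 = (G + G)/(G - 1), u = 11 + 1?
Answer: 96/29 ≈ 3.3103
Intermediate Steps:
u = 12
I(G) = -4 + 2*G/(-1 + G) (I(G) = -4 + (G + G)/(G - 1) = -4 + (2*G)/(-1 + G) = -4 + 2*G/(-1 + G))
((-5/29)*I(6))*u = ((-5/29)*(2*(2 - 1*6)/(-1 + 6)))*12 = ((-5*1/29)*(2*(2 - 6)/5))*12 = -10*(-4)/(29*5)*12 = -5/29*(-8/5)*12 = (8/29)*12 = 96/29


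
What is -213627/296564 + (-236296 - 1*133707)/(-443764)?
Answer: 933099854/8225276681 ≈ 0.11344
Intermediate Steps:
-213627/296564 + (-236296 - 1*133707)/(-443764) = -213627*1/296564 + (-236296 - 133707)*(-1/443764) = -213627/296564 - 370003*(-1/443764) = -213627/296564 + 370003/443764 = 933099854/8225276681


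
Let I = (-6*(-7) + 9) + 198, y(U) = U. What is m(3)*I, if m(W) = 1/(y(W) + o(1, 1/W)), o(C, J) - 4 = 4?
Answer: 249/11 ≈ 22.636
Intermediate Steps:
o(C, J) = 8 (o(C, J) = 4 + 4 = 8)
m(W) = 1/(8 + W) (m(W) = 1/(W + 8) = 1/(8 + W))
I = 249 (I = (42 + 9) + 198 = 51 + 198 = 249)
m(3)*I = 249/(8 + 3) = 249/11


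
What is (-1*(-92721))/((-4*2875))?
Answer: -92721/11500 ≈ -8.0627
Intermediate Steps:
(-1*(-92721))/((-4*2875)) = 92721/(-11500) = 92721*(-1/11500) = -92721/11500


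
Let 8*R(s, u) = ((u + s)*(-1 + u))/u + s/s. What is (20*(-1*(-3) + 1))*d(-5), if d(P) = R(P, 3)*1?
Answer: -10/3 ≈ -3.3333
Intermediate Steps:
R(s, u) = ⅛ + (-1 + u)*(s + u)/(8*u) (R(s, u) = (((u + s)*(-1 + u))/u + s/s)/8 = (((s + u)*(-1 + u))/u + 1)/8 = (((-1 + u)*(s + u))/u + 1)/8 = ((-1 + u)*(s + u)/u + 1)/8 = (1 + (-1 + u)*(s + u)/u)/8 = ⅛ + (-1 + u)*(s + u)/(8*u))
d(P) = 3/8 + P/12 (d(P) = ((⅛)*(-P + 3*(P + 3))/3)*1 = ((⅛)*(⅓)*(-P + 3*(3 + P)))*1 = ((⅛)*(⅓)*(-P + (9 + 3*P)))*1 = ((⅛)*(⅓)*(9 + 2*P))*1 = (3/8 + P/12)*1 = 3/8 + P/12)
(20*(-1*(-3) + 1))*d(-5) = (20*(-1*(-3) + 1))*(3/8 + (1/12)*(-5)) = (20*(3 + 1))*(3/8 - 5/12) = (20*4)*(-1/24) = 80*(-1/24) = -10/3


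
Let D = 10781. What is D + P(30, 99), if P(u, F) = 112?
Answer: 10893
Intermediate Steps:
D + P(30, 99) = 10781 + 112 = 10893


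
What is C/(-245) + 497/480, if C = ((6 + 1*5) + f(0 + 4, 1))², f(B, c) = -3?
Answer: 18209/23520 ≈ 0.77419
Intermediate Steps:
C = 64 (C = ((6 + 1*5) - 3)² = ((6 + 5) - 3)² = (11 - 3)² = 8² = 64)
C/(-245) + 497/480 = 64/(-245) + 497/480 = 64*(-1/245) + 497*(1/480) = -64/245 + 497/480 = 18209/23520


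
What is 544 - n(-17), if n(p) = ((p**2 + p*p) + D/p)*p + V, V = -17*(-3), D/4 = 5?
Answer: 10299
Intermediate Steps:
D = 20 (D = 4*5 = 20)
V = 51
n(p) = 51 + p*(2*p**2 + 20/p) (n(p) = ((p**2 + p*p) + 20/p)*p + 51 = ((p**2 + p**2) + 20/p)*p + 51 = (2*p**2 + 20/p)*p + 51 = p*(2*p**2 + 20/p) + 51 = 51 + p*(2*p**2 + 20/p))
544 - n(-17) = 544 - (71 + 2*(-17)**3) = 544 - (71 + 2*(-4913)) = 544 - (71 - 9826) = 544 - 1*(-9755) = 544 + 9755 = 10299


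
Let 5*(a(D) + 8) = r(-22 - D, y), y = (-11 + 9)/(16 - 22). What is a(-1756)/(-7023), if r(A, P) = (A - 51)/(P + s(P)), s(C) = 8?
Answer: -4049/877875 ≈ -0.0046123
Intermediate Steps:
y = 1/3 (y = -2/(-6) = -2*(-1/6) = 1/3 ≈ 0.33333)
r(A, P) = (-51 + A)/(8 + P) (r(A, P) = (A - 51)/(P + 8) = (-51 + A)/(8 + P))
a(D) = -1219/125 - 3*D/125 (a(D) = -8 + ((-51 + (-22 - D))/(8 + 1/3))/5 = -8 + ((-73 - D)/(25/3))/5 = -8 + (3*(-73 - D)/25)/5 = -8 + (-219/25 - 3*D/25)/5 = -8 + (-219/125 - 3*D/125) = -1219/125 - 3*D/125)
a(-1756)/(-7023) = (-1219/125 - 3/125*(-1756))/(-7023) = (-1219/125 + 5268/125)*(-1/7023) = (4049/125)*(-1/7023) = -4049/877875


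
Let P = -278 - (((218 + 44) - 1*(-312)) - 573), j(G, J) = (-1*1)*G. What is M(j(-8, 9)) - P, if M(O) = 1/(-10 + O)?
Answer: 557/2 ≈ 278.50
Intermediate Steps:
j(G, J) = -G
P = -279 (P = -278 - ((262 + 312) - 573) = -278 - (574 - 573) = -278 - 1*1 = -278 - 1 = -279)
M(j(-8, 9)) - P = 1/(-10 - 1*(-8)) - 1*(-279) = 1/(-10 + 8) + 279 = 1/(-2) + 279 = -½ + 279 = 557/2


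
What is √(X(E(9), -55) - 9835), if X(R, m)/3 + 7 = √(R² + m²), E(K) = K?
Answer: √(-9856 + 3*√3106) ≈ 98.432*I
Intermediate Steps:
X(R, m) = -21 + 3*√(R² + m²)
√(X(E(9), -55) - 9835) = √((-21 + 3*√(9² + (-55)²)) - 9835) = √((-21 + 3*√(81 + 3025)) - 9835) = √((-21 + 3*√3106) - 9835) = √(-9856 + 3*√3106)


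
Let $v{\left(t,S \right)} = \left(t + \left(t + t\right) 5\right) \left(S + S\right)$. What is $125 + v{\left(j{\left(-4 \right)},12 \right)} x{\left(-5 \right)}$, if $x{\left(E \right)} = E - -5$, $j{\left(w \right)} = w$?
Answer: $125$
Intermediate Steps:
$x{\left(E \right)} = 5 + E$ ($x{\left(E \right)} = E + 5 = 5 + E$)
$v{\left(t,S \right)} = 22 S t$ ($v{\left(t,S \right)} = \left(t + 2 t 5\right) 2 S = \left(t + 10 t\right) 2 S = 11 t 2 S = 22 S t$)
$125 + v{\left(j{\left(-4 \right)},12 \right)} x{\left(-5 \right)} = 125 + 22 \cdot 12 \left(-4\right) \left(5 - 5\right) = 125 - 0 = 125 + 0 = 125$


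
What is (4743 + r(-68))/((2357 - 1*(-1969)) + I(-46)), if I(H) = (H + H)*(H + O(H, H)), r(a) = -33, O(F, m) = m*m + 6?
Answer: -785/31111 ≈ -0.025232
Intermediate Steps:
O(F, m) = 6 + m² (O(F, m) = m² + 6 = 6 + m²)
I(H) = 2*H*(6 + H + H²) (I(H) = (H + H)*(H + (6 + H²)) = (2*H)*(6 + H + H²) = 2*H*(6 + H + H²))
(4743 + r(-68))/((2357 - 1*(-1969)) + I(-46)) = (4743 - 33)/((2357 - 1*(-1969)) + 2*(-46)*(6 - 46 + (-46)²)) = 4710/((2357 + 1969) + 2*(-46)*(6 - 46 + 2116)) = 4710/(4326 + 2*(-46)*2076) = 4710/(4326 - 190992) = 4710/(-186666) = 4710*(-1/186666) = -785/31111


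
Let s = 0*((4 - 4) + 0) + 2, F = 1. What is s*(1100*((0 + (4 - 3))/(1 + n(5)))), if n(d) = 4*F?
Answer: 440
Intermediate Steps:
n(d) = 4 (n(d) = 4*1 = 4)
s = 2 (s = 0*(0 + 0) + 2 = 0*0 + 2 = 0 + 2 = 2)
s*(1100*((0 + (4 - 3))/(1 + n(5)))) = 2*(1100*((0 + (4 - 3))/(1 + 4))) = 2*(1100*((0 + 1)/5)) = 2*(1100*(1*(⅕))) = 2*(1100*(⅕)) = 2*220 = 440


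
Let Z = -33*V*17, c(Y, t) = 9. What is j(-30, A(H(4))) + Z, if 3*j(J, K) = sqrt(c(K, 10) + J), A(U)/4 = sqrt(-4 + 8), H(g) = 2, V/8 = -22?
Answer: 98736 + I*sqrt(21)/3 ≈ 98736.0 + 1.5275*I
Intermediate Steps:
V = -176 (V = 8*(-22) = -176)
A(U) = 8 (A(U) = 4*sqrt(-4 + 8) = 4*sqrt(4) = 4*2 = 8)
j(J, K) = sqrt(9 + J)/3
Z = 98736 (Z = -33*(-176)*17 = 5808*17 = 98736)
j(-30, A(H(4))) + Z = sqrt(9 - 30)/3 + 98736 = sqrt(-21)/3 + 98736 = (I*sqrt(21))/3 + 98736 = I*sqrt(21)/3 + 98736 = 98736 + I*sqrt(21)/3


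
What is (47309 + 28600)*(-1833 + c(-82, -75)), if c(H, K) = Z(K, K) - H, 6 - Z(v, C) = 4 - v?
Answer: -138458016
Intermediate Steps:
Z(v, C) = 2 + v (Z(v, C) = 6 - (4 - v) = 6 + (-4 + v) = 2 + v)
c(H, K) = 2 + K - H (c(H, K) = (2 + K) - H = 2 + K - H)
(47309 + 28600)*(-1833 + c(-82, -75)) = (47309 + 28600)*(-1833 + (2 - 75 - 1*(-82))) = 75909*(-1833 + (2 - 75 + 82)) = 75909*(-1833 + 9) = 75909*(-1824) = -138458016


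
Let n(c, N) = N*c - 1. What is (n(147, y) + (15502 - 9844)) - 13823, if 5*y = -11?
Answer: -42447/5 ≈ -8489.4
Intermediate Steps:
y = -11/5 (y = (1/5)*(-11) = -11/5 ≈ -2.2000)
n(c, N) = -1 + N*c
(n(147, y) + (15502 - 9844)) - 13823 = ((-1 - 11/5*147) + (15502 - 9844)) - 13823 = ((-1 - 1617/5) + 5658) - 13823 = (-1622/5 + 5658) - 13823 = 26668/5 - 13823 = -42447/5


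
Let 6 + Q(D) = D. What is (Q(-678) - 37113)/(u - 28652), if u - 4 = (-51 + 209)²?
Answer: 12599/1228 ≈ 10.260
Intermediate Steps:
u = 24968 (u = 4 + (-51 + 209)² = 4 + 158² = 4 + 24964 = 24968)
Q(D) = -6 + D
(Q(-678) - 37113)/(u - 28652) = ((-6 - 678) - 37113)/(24968 - 28652) = (-684 - 37113)/(-3684) = -37797*(-1/3684) = 12599/1228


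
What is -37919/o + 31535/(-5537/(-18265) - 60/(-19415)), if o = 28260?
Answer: 63204267277333931/613788859260 ≈ 1.0297e+5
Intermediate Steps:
-37919/o + 31535/(-5537/(-18265) - 60/(-19415)) = -37919/28260 + 31535/(-5537/(-18265) - 60/(-19415)) = -37919*1/28260 + 31535/(-5537*(-1/18265) - 60*(-1/19415)) = -37919/28260 + 31535/(5537/18265 + 12/3883) = -37919/28260 + 31535/(21719351/70922995) = -37919/28260 + 31535*(70922995/21719351) = -37919/28260 + 2236556647325/21719351 = 63204267277333931/613788859260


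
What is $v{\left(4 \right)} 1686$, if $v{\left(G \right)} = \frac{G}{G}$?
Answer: $1686$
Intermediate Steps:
$v{\left(G \right)} = 1$
$v{\left(4 \right)} 1686 = 1 \cdot 1686 = 1686$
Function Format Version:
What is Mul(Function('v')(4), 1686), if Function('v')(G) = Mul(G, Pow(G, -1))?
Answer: 1686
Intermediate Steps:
Function('v')(G) = 1
Mul(Function('v')(4), 1686) = Mul(1, 1686) = 1686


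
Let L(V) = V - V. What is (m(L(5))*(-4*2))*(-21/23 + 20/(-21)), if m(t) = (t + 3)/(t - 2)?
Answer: -3604/161 ≈ -22.385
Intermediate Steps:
L(V) = 0
m(t) = (3 + t)/(-2 + t)
(m(L(5))*(-4*2))*(-21/23 + 20/(-21)) = (((3 + 0)/(-2 + 0))*(-4*2))*(-21/23 + 20/(-21)) = ((3/(-2))*(-8))*(-21*1/23 + 20*(-1/21)) = (-1/2*3*(-8))*(-21/23 - 20/21) = -3/2*(-8)*(-901/483) = 12*(-901/483) = -3604/161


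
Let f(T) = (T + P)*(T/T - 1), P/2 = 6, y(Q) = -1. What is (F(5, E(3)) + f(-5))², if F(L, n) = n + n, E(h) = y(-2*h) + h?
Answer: 16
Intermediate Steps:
E(h) = -1 + h
P = 12 (P = 2*6 = 12)
F(L, n) = 2*n
f(T) = 0 (f(T) = (T + 12)*(T/T - 1) = (12 + T)*(1 - 1) = (12 + T)*0 = 0)
(F(5, E(3)) + f(-5))² = (2*(-1 + 3) + 0)² = (2*2 + 0)² = (4 + 0)² = 4² = 16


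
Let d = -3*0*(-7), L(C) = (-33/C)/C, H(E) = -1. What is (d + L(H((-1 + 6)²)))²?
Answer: 1089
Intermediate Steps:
L(C) = -33/C²
d = 0 (d = 0*(-7) = 0)
(d + L(H((-1 + 6)²)))² = (0 - 33/(-1)²)² = (0 - 33*1)² = (0 - 33)² = (-33)² = 1089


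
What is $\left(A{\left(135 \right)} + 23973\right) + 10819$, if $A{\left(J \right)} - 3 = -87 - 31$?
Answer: $34677$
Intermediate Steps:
$A{\left(J \right)} = -115$ ($A{\left(J \right)} = 3 - 118 = -115$)
$\left(A{\left(135 \right)} + 23973\right) + 10819 = \left(-115 + 23973\right) + 10819 = 23858 + 10819 = 34677$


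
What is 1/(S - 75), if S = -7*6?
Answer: -1/117 ≈ -0.0085470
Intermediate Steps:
S = -42
1/(S - 75) = 1/(-42 - 75) = 1/(-117) = -1/117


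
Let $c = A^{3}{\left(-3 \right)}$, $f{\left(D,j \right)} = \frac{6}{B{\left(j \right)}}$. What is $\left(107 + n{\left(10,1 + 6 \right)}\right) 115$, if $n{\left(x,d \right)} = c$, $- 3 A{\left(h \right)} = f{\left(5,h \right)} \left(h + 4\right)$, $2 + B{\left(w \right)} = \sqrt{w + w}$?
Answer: $\frac{345 \left(- 498 i + 107 \sqrt{6}\right)}{- 14 i + 3 \sqrt{6}} \approx 12279.0 + 13.521 i$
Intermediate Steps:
$B{\left(w \right)} = -2 + \sqrt{2} \sqrt{w}$ ($B{\left(w \right)} = -2 + \sqrt{w + w} = -2 + \sqrt{2 w} = -2 + \sqrt{2} \sqrt{w}$)
$f{\left(D,j \right)} = \frac{6}{-2 + \sqrt{2} \sqrt{j}}$
$A{\left(h \right)} = - \frac{2 \left(4 + h\right)}{-2 + \sqrt{2} \sqrt{h}}$ ($A{\left(h \right)} = - \frac{\frac{6}{-2 + \sqrt{2} \sqrt{h}} \left(h + 4\right)}{3} = - \frac{\frac{6}{-2 + \sqrt{2} \sqrt{h}} \left(4 + h\right)}{3} = - \frac{6 \frac{1}{-2 + \sqrt{2} \sqrt{h}} \left(4 + h\right)}{3} = - \frac{2 \left(4 + h\right)}{-2 + \sqrt{2} \sqrt{h}}$)
$c = - \frac{8}{\left(-2 + i \sqrt{6}\right)^{3}}$ ($c = \left(\frac{2 \left(-4 - -3\right)}{-2 + \sqrt{2} \sqrt{-3}}\right)^{3} = \left(\frac{2 \left(-4 + 3\right)}{-2 + \sqrt{2} i \sqrt{3}}\right)^{3} = \left(2 \frac{1}{-2 + i \sqrt{6}} \left(-1\right)\right)^{3} = \left(- \frac{2}{-2 + i \sqrt{6}}\right)^{3} = - \frac{8}{\left(-2 + i \sqrt{6}\right)^{3}} \approx -0.224 + 0.11758 i$)
$n{\left(x,d \right)} = \frac{8}{\left(2 - i \sqrt{6}\right)^{3}}$
$\left(107 + n{\left(10,1 + 6 \right)}\right) 115 = \left(107 + \frac{8}{\left(2 - i \sqrt{6}\right)^{3}}\right) 115 = 12305 + \frac{920}{\left(2 - i \sqrt{6}\right)^{3}}$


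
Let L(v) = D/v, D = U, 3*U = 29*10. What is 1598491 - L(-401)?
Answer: 1922984963/1203 ≈ 1.5985e+6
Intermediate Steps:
U = 290/3 (U = (29*10)/3 = (1/3)*290 = 290/3 ≈ 96.667)
D = 290/3 ≈ 96.667
L(v) = 290/(3*v)
1598491 - L(-401) = 1598491 - 290/(3*(-401)) = 1598491 - 290*(-1)/(3*401) = 1598491 - 1*(-290/1203) = 1598491 + 290/1203 = 1922984963/1203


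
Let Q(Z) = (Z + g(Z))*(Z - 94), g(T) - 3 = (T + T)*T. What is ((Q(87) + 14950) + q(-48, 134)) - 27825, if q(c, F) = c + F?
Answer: -119385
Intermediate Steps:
g(T) = 3 + 2*T² (g(T) = 3 + (T + T)*T = 3 + (2*T)*T = 3 + 2*T²)
Q(Z) = (-94 + Z)*(3 + Z + 2*Z²) (Q(Z) = (Z + (3 + 2*Z²))*(Z - 94) = (3 + Z + 2*Z²)*(-94 + Z) = (-94 + Z)*(3 + Z + 2*Z²))
q(c, F) = F + c
((Q(87) + 14950) + q(-48, 134)) - 27825 = (((-282 - 187*87² - 91*87 + 2*87³) + 14950) + (134 - 48)) - 27825 = (((-282 - 187*7569 - 7917 + 2*658503) + 14950) + 86) - 27825 = (((-282 - 1415403 - 7917 + 1317006) + 14950) + 86) - 27825 = ((-106596 + 14950) + 86) - 27825 = (-91646 + 86) - 27825 = -91560 - 27825 = -119385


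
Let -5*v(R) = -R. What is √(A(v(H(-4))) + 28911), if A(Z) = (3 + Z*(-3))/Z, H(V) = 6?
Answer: √115642/2 ≈ 170.03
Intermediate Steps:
v(R) = R/5 (v(R) = -(-1)*R/5 = R/5)
A(Z) = (3 - 3*Z)/Z
√(A(v(H(-4))) + 28911) = √((-3 + 3/(((⅕)*6))) + 28911) = √((-3 + 3/(6/5)) + 28911) = √((-3 + 3*(⅚)) + 28911) = √((-3 + 5/2) + 28911) = √(-½ + 28911) = √(57821/2) = √115642/2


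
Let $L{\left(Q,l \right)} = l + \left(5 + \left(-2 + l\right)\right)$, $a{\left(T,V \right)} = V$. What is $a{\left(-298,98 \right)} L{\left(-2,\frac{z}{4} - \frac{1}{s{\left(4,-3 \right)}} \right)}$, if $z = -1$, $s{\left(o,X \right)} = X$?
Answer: $\frac{931}{3} \approx 310.33$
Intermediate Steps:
$L{\left(Q,l \right)} = 3 + 2 l$ ($L{\left(Q,l \right)} = l + \left(3 + l\right) = 3 + 2 l$)
$a{\left(-298,98 \right)} L{\left(-2,\frac{z}{4} - \frac{1}{s{\left(4,-3 \right)}} \right)} = 98 \left(3 + 2 \left(- \frac{1}{4} - \frac{1}{-3}\right)\right) = 98 \left(3 + 2 \left(\left(-1\right) \frac{1}{4} - - \frac{1}{3}\right)\right) = 98 \left(3 + 2 \left(- \frac{1}{4} + \frac{1}{3}\right)\right) = 98 \left(3 + 2 \cdot \frac{1}{12}\right) = 98 \left(3 + \frac{1}{6}\right) = 98 \cdot \frac{19}{6} = \frac{931}{3}$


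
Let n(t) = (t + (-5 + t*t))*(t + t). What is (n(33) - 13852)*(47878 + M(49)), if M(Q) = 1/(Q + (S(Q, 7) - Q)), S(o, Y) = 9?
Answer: 25798162610/9 ≈ 2.8665e+9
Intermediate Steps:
n(t) = 2*t*(-5 + t + t**2) (n(t) = (t + (-5 + t**2))*(2*t) = (-5 + t + t**2)*(2*t) = 2*t*(-5 + t + t**2))
M(Q) = 1/9 (M(Q) = 1/(Q + (9 - Q)) = 1/9)
(n(33) - 13852)*(47878 + M(49)) = (2*33*(-5 + 33 + 33**2) - 13852)*(47878 + 1/9) = (2*33*(-5 + 33 + 1089) - 13852)*(430903/9) = (2*33*1117 - 13852)*(430903/9) = (73722 - 13852)*(430903/9) = 59870*(430903/9) = 25798162610/9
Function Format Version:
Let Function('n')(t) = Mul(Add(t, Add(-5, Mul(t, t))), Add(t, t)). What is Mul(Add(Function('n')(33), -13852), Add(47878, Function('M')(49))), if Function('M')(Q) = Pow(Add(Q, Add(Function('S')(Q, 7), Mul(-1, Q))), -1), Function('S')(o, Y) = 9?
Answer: Rational(25798162610, 9) ≈ 2.8665e+9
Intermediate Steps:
Function('n')(t) = Mul(2, t, Add(-5, t, Pow(t, 2))) (Function('n')(t) = Mul(Add(t, Add(-5, Pow(t, 2))), Mul(2, t)) = Mul(Add(-5, t, Pow(t, 2)), Mul(2, t)) = Mul(2, t, Add(-5, t, Pow(t, 2))))
Function('M')(Q) = Rational(1, 9) (Function('M')(Q) = Pow(Add(Q, Add(9, Mul(-1, Q))), -1) = Pow(9, -1) = Rational(1, 9))
Mul(Add(Function('n')(33), -13852), Add(47878, Function('M')(49))) = Mul(Add(Mul(2, 33, Add(-5, 33, Pow(33, 2))), -13852), Add(47878, Rational(1, 9))) = Mul(Add(Mul(2, 33, Add(-5, 33, 1089)), -13852), Rational(430903, 9)) = Mul(Add(Mul(2, 33, 1117), -13852), Rational(430903, 9)) = Mul(Add(73722, -13852), Rational(430903, 9)) = Mul(59870, Rational(430903, 9)) = Rational(25798162610, 9)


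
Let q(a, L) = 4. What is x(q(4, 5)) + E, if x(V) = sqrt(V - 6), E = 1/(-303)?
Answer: -1/303 + I*sqrt(2) ≈ -0.0033003 + 1.4142*I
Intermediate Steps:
E = -1/303 ≈ -0.0033003
x(V) = sqrt(-6 + V)
x(q(4, 5)) + E = sqrt(-6 + 4) - 1/303 = sqrt(-2) - 1/303 = I*sqrt(2) - 1/303 = -1/303 + I*sqrt(2)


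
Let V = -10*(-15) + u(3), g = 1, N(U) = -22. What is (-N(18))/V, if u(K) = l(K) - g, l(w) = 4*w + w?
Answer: 11/82 ≈ 0.13415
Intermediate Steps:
l(w) = 5*w
u(K) = -1 + 5*K (u(K) = 5*K - 1*1 = 5*K - 1 = -1 + 5*K)
V = 164 (V = -10*(-15) + (-1 + 5*3) = 150 + (-1 + 15) = 150 + 14 = 164)
(-N(18))/V = -1*(-22)/164 = 22*(1/164) = 11/82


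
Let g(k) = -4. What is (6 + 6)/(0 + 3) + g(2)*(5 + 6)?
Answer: -40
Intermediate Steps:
(6 + 6)/(0 + 3) + g(2)*(5 + 6) = (6 + 6)/(0 + 3) - 4*(5 + 6) = 12/3 - 4*11 = 12*(1/3) - 44 = 4 - 44 = -40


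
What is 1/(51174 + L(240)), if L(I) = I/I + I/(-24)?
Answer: 1/51165 ≈ 1.9545e-5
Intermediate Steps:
L(I) = 1 - I/24 (L(I) = 1 + I*(-1/24) = 1 - I/24)
1/(51174 + L(240)) = 1/(51174 + (1 - 1/24*240)) = 1/(51174 + (1 - 10)) = 1/(51174 - 9) = 1/51165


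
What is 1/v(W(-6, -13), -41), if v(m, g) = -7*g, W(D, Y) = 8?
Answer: 1/287 ≈ 0.0034843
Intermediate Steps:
1/v(W(-6, -13), -41) = 1/(-7*(-41)) = 1/287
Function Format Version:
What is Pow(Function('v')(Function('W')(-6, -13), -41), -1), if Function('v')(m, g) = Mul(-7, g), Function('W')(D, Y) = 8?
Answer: Rational(1, 287) ≈ 0.0034843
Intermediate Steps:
Pow(Function('v')(Function('W')(-6, -13), -41), -1) = Pow(Mul(-7, -41), -1) = Pow(287, -1) = Rational(1, 287)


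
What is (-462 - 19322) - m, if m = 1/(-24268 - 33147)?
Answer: -1135898359/57415 ≈ -19784.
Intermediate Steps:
m = -1/57415 (m = 1/(-57415) = -1/57415 ≈ -1.7417e-5)
(-462 - 19322) - m = (-462 - 19322) - 1*(-1/57415) = -19784 + 1/57415 = -1135898359/57415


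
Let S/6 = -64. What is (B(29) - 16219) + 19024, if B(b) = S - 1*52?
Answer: 2369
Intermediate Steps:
S = -384 (S = 6*(-64) = -384)
B(b) = -436 (B(b) = -384 - 1*52 = -384 - 52 = -436)
(B(29) - 16219) + 19024 = (-436 - 16219) + 19024 = -16655 + 19024 = 2369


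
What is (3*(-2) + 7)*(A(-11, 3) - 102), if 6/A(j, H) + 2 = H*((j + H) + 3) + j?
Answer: -1431/14 ≈ -102.21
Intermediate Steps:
A(j, H) = 6/(-2 + j + H*(3 + H + j)) (A(j, H) = 6/(-2 + (H*((j + H) + 3) + j)) = 6/(-2 + (H*((H + j) + 3) + j)) = 6/(-2 + (H*(3 + H + j) + j)) = 6/(-2 + (j + H*(3 + H + j))) = 6/(-2 + j + H*(3 + H + j)))
(3*(-2) + 7)*(A(-11, 3) - 102) = (3*(-2) + 7)*(6/(-2 - 11 + 3² + 3*3 + 3*(-11)) - 102) = (-6 + 7)*(6/(-2 - 11 + 9 + 9 - 33) - 102) = 1*(6/(-28) - 102) = 1*(6*(-1/28) - 102) = 1*(-3/14 - 102) = 1*(-1431/14) = -1431/14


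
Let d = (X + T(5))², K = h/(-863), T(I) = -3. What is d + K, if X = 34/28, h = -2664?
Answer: 1061519/169148 ≈ 6.2757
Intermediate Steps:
X = 17/14 (X = 34*(1/28) = 17/14 ≈ 1.2143)
K = 2664/863 (K = -2664/(-863) = -2664*(-1/863) = 2664/863 ≈ 3.0869)
d = 625/196 (d = (17/14 - 3)² = (-25/14)² = 625/196 ≈ 3.1888)
d + K = 625/196 + 2664/863 = 1061519/169148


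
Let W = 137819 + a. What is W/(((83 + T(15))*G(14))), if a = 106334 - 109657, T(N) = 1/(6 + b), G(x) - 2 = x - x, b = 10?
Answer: 358656/443 ≈ 809.61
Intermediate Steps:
G(x) = 2 (G(x) = 2 + (x - x) = 2 + 0 = 2)
T(N) = 1/16 (T(N) = 1/(6 + 10) = 1/16)
a = -3323
W = 134496 (W = 137819 - 3323 = 134496)
W/(((83 + T(15))*G(14))) = 134496/(((83 + 1/16)*2)) = 134496/(((1329/16)*2)) = 134496/(1329/8) = 134496*(8/1329) = 358656/443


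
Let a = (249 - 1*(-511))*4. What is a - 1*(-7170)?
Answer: 10210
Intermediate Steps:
a = 3040 (a = (249 + 511)*4 = 760*4 = 3040)
a - 1*(-7170) = 3040 - 1*(-7170) = 3040 + 7170 = 10210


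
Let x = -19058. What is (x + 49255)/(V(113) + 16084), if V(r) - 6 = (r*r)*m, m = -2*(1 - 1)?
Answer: 30197/16090 ≈ 1.8768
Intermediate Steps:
m = 0 (m = -2*0 = 0)
V(r) = 6 (V(r) = 6 + (r*r)*0 = 6 + r**2*0 = 6 + 0 = 6)
(x + 49255)/(V(113) + 16084) = (-19058 + 49255)/(6 + 16084) = 30197/16090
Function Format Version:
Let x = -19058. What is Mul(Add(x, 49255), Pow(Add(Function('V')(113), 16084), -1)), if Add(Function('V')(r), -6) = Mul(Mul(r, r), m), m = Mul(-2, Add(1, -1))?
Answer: Rational(30197, 16090) ≈ 1.8768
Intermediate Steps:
m = 0 (m = Mul(-2, 0) = 0)
Function('V')(r) = 6 (Function('V')(r) = Add(6, Mul(Mul(r, r), 0)) = Add(6, Mul(Pow(r, 2), 0)) = Add(6, 0) = 6)
Mul(Add(x, 49255), Pow(Add(Function('V')(113), 16084), -1)) = Mul(Add(-19058, 49255), Pow(Add(6, 16084), -1)) = Mul(30197, Pow(16090, -1)) = Mul(30197, Rational(1, 16090)) = Rational(30197, 16090)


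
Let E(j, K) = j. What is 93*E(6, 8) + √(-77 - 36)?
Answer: 558 + I*√113 ≈ 558.0 + 10.63*I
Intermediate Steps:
93*E(6, 8) + √(-77 - 36) = 93*6 + √(-77 - 36) = 558 + √(-113) = 558 + I*√113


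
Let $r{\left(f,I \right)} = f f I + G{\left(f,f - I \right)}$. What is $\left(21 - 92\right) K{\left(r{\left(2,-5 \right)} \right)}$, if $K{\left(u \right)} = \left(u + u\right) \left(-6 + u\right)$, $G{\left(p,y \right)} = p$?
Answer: $-61344$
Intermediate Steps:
$r{\left(f,I \right)} = f + I f^{2}$ ($r{\left(f,I \right)} = f f I + f = f^{2} I + f = I f^{2} + f = f + I f^{2}$)
$K{\left(u \right)} = 2 u \left(-6 + u\right)$
$\left(21 - 92\right) K{\left(r{\left(2,-5 \right)} \right)} = \left(21 - 92\right) 2 \cdot 2 \left(1 - 10\right) \left(-6 + 2 \left(1 - 10\right)\right) = - 71 \cdot 2 \cdot 2 \left(1 - 10\right) \left(-6 + 2 \left(1 - 10\right)\right) = - 71 \cdot 2 \cdot 2 \left(-9\right) \left(-6 + 2 \left(-9\right)\right) = - 71 \cdot 2 \left(-18\right) \left(-6 - 18\right) = - 71 \cdot 2 \left(-18\right) \left(-24\right) = \left(-71\right) 864 = -61344$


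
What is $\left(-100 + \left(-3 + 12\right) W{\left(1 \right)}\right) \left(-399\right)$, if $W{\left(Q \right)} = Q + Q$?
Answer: $32718$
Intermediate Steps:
$W{\left(Q \right)} = 2 Q$
$\left(-100 + \left(-3 + 12\right) W{\left(1 \right)}\right) \left(-399\right) = \left(-100 + \left(-3 + 12\right) 2 \cdot 1\right) \left(-399\right) = \left(-100 + 9 \cdot 2\right) \left(-399\right) = \left(-100 + 18\right) \left(-399\right) = \left(-82\right) \left(-399\right) = 32718$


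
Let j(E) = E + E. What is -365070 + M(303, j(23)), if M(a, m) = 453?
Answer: -364617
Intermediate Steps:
j(E) = 2*E
-365070 + M(303, j(23)) = -365070 + 453 = -364617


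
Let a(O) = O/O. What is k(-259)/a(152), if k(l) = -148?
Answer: -148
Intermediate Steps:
a(O) = 1
k(-259)/a(152) = -148/1 = -148*1 = -148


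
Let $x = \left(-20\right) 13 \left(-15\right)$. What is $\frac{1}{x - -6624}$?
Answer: $\frac{1}{10524} \approx 9.5021 \cdot 10^{-5}$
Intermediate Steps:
$x = 3900$ ($x = \left(-260\right) \left(-15\right) = 3900$)
$\frac{1}{x - -6624} = \frac{1}{3900 - -6624} = \frac{1}{3900 + 6624} = \frac{1}{10524}$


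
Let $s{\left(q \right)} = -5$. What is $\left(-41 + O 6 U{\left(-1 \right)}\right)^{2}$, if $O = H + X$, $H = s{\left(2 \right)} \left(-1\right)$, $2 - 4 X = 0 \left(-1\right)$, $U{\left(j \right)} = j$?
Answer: $5476$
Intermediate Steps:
$X = \frac{1}{2}$ ($X = \frac{1}{2} - \frac{0 \left(-1\right)}{4} = \frac{1}{2} - 0 = \frac{1}{2} + 0 = \frac{1}{2} \approx 0.5$)
$H = 5$ ($H = \left(-5\right) \left(-1\right) = 5$)
$O = \frac{11}{2}$ ($O = 5 + \frac{1}{2} = \frac{11}{2} \approx 5.5$)
$\left(-41 + O 6 U{\left(-1 \right)}\right)^{2} = \left(-41 + \frac{11}{2} \cdot 6 \left(-1\right)\right)^{2} = \left(-41 + 33 \left(-1\right)\right)^{2} = \left(-41 - 33\right)^{2} = \left(-74\right)^{2} = 5476$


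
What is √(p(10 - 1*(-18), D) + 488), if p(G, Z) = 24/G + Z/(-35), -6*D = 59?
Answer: √21570990/210 ≈ 22.116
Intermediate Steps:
D = -59/6 (D = -⅙*59 = -59/6 ≈ -9.8333)
p(G, Z) = 24/G - Z/35 (p(G, Z) = 24/G + Z*(-1/35) = 24/G - Z/35)
√(p(10 - 1*(-18), D) + 488) = √((24/(10 - 1*(-18)) - 1/35*(-59/6)) + 488) = √((24/(10 + 18) + 59/210) + 488) = √((24/28 + 59/210) + 488) = √((24*(1/28) + 59/210) + 488) = √((6/7 + 59/210) + 488) = √(239/210 + 488) = √(102719/210) = √21570990/210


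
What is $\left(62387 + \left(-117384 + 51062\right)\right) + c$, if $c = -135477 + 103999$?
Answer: $-35413$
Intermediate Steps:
$c = -31478$
$\left(62387 + \left(-117384 + 51062\right)\right) + c = \left(62387 + \left(-117384 + 51062\right)\right) - 31478 = \left(62387 - 66322\right) - 31478 = -3935 - 31478 = -35413$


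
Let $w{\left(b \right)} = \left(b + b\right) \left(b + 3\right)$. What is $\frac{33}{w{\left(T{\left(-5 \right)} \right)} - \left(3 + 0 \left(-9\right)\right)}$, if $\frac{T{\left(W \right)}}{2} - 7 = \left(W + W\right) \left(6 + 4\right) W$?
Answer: $\frac{11}{687491} \approx 1.6 \cdot 10^{-5}$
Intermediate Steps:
$T{\left(W \right)} = 14 + 40 W^{2}$ ($T{\left(W \right)} = 14 + 2 \left(W + W\right) \left(6 + 4\right) W = 14 + 2 \cdot 2 W 10 W = 14 + 2 \cdot 20 W W = 14 + 2 \cdot 20 W^{2} = 14 + 40 W^{2}$)
$w{\left(b \right)} = 2 b \left(3 + b\right)$
$\frac{33}{w{\left(T{\left(-5 \right)} \right)} - \left(3 + 0 \left(-9\right)\right)} = \frac{33}{2 \left(14 + 40 \left(-5\right)^{2}\right) \left(3 + \left(14 + 40 \left(-5\right)^{2}\right)\right) - \left(3 + 0 \left(-9\right)\right)} = \frac{33}{2 \left(14 + 40 \cdot 25\right) \left(3 + \left(14 + 40 \cdot 25\right)\right) - \left(3 + 0\right)} = \frac{33}{2 \left(14 + 1000\right) \left(3 + \left(14 + 1000\right)\right) - 3} = \frac{33}{2 \cdot 1014 \left(3 + 1014\right) - 3} = \frac{33}{2 \cdot 1014 \cdot 1017 - 3} = \frac{33}{2062476 - 3} = \frac{33}{2062473} = 33 \cdot \frac{1}{2062473} = \frac{11}{687491}$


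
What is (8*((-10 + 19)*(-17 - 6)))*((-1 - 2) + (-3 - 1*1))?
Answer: 11592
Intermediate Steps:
(8*((-10 + 19)*(-17 - 6)))*((-1 - 2) + (-3 - 1*1)) = (8*(9*(-23)))*(-3 + (-3 - 1)) = (8*(-207))*(-3 - 4) = -1656*(-7) = 11592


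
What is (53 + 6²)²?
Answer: 7921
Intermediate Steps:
(53 + 6²)² = (53 + 36)² = 89² = 7921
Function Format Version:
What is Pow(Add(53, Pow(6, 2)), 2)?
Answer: 7921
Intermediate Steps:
Pow(Add(53, Pow(6, 2)), 2) = Pow(Add(53, 36), 2) = Pow(89, 2) = 7921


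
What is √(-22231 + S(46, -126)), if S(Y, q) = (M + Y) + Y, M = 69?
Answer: I*√22070 ≈ 148.56*I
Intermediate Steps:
S(Y, q) = 69 + 2*Y (S(Y, q) = (69 + Y) + Y = 69 + 2*Y)
√(-22231 + S(46, -126)) = √(-22231 + (69 + 2*46)) = √(-22231 + (69 + 92)) = √(-22231 + 161) = √(-22070) = I*√22070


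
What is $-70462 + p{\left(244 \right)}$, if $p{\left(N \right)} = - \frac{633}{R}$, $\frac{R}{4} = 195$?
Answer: $- \frac{18320331}{260} \approx -70463.0$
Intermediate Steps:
$R = 780$ ($R = 4 \cdot 195 = 780$)
$p{\left(N \right)} = - \frac{211}{260}$ ($p{\left(N \right)} = - \frac{633}{780} = \left(-633\right) \frac{1}{780} = - \frac{211}{260}$)
$-70462 + p{\left(244 \right)} = -70462 - \frac{211}{260} = - \frac{18320331}{260}$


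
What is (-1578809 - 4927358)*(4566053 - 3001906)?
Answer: -10176601594549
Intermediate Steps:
(-1578809 - 4927358)*(4566053 - 3001906) = -6506167*1564147 = -10176601594549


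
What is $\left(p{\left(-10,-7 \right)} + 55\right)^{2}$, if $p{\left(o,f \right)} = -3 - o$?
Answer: $3844$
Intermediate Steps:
$\left(p{\left(-10,-7 \right)} + 55\right)^{2} = \left(\left(-3 - -10\right) + 55\right)^{2} = \left(\left(-3 + 10\right) + 55\right)^{2} = \left(7 + 55\right)^{2} = 62^{2} = 3844$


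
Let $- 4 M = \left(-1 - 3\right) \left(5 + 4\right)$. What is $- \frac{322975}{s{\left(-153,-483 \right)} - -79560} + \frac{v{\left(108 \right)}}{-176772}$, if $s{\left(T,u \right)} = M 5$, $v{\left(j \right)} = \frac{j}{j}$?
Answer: $- \frac{3806201087}{938129004} \approx -4.0572$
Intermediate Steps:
$v{\left(j \right)} = 1$
$M = 9$ ($M = - \frac{\left(-1 - 3\right) \left(5 + 4\right)}{4} = - \frac{\left(-4\right) 9}{4} = \left(- \frac{1}{4}\right) \left(-36\right) = 9$)
$s{\left(T,u \right)} = 45$ ($s{\left(T,u \right)} = 9 \cdot 5 = 45$)
$- \frac{322975}{s{\left(-153,-483 \right)} - -79560} + \frac{v{\left(108 \right)}}{-176772} = - \frac{322975}{45 - -79560} + 1 \frac{1}{-176772} = - \frac{322975}{45 + 79560} + 1 \left(- \frac{1}{176772}\right) = - \frac{322975}{79605} - \frac{1}{176772} = \left(-322975\right) \frac{1}{79605} - \frac{1}{176772} = - \frac{64595}{15921} - \frac{1}{176772} = - \frac{3806201087}{938129004}$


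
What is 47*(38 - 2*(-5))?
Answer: 2256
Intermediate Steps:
47*(38 - 2*(-5)) = 47*(38 + 10) = 47*48 = 2256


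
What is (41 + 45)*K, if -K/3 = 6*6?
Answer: -9288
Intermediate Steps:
K = -108 (K = -18*6 = -3*36 = -108)
(41 + 45)*K = (41 + 45)*(-108) = 86*(-108) = -9288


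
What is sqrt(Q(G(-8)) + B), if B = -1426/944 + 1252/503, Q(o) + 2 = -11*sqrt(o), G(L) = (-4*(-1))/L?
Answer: sqrt(-14394947558 - 77503740952*I*sqrt(2))/118708 ≈ 1.8471 - 2.1055*I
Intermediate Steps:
G(L) = 4/L
Q(o) = -2 - 11*sqrt(o)
B = 232305/237416 (B = -1426*1/944 + 1252*(1/503) = -713/472 + 1252/503 = 232305/237416 ≈ 0.97847)
sqrt(Q(G(-8)) + B) = sqrt((-2 - 11*2*(I*sqrt(2)/4)) + 232305/237416) = sqrt((-2 - 11*I*sqrt(2)/2) + 232305/237416) = sqrt(-242527/237416 - 11*I*sqrt(2)/2)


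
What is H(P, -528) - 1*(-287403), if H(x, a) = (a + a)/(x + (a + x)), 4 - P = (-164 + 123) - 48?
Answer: 16382147/57 ≈ 2.8741e+5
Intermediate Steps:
P = 93 (P = 4 - ((-164 + 123) - 48) = 4 - (-41 - 48) = 4 - 1*(-89) = 4 + 89 = 93)
H(x, a) = 2*a/(a + 2*x) (H(x, a) = (2*a)/(a + 2*x) = 2*a/(a + 2*x))
H(P, -528) - 1*(-287403) = 2*(-528)/(-528 + 2*93) - 1*(-287403) = 2*(-528)/(-528 + 186) + 287403 = 2*(-528)/(-342) + 287403 = 2*(-528)*(-1/342) + 287403 = 176/57 + 287403 = 16382147/57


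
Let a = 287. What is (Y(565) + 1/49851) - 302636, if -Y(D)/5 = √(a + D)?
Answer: -15086707235/49851 - 10*√213 ≈ -3.0278e+5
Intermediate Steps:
Y(D) = -5*√(287 + D)
(Y(565) + 1/49851) - 302636 = (-5*√(287 + 565) + 1/49851) - 302636 = (-10*√213 + 1/49851) - 302636 = (1/49851 - 10*√213) - 302636 = -15086707235/49851 - 10*√213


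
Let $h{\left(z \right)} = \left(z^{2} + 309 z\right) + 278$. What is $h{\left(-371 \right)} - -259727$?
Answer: $283007$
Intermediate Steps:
$h{\left(z \right)} = 278 + z^{2} + 309 z$
$h{\left(-371 \right)} - -259727 = \left(278 + \left(-371\right)^{2} + 309 \left(-371\right)\right) - -259727 = \left(278 + 137641 - 114639\right) + 259727 = 23280 + 259727 = 283007$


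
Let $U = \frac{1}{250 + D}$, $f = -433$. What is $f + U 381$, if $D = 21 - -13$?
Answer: $- \frac{122591}{284} \approx -431.66$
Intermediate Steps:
$D = 34$ ($D = 21 + 13 = 34$)
$U = \frac{1}{284}$ ($U = \frac{1}{250 + 34} = \frac{1}{284} \approx 0.0035211$)
$f + U 381 = -433 + \frac{1}{284} \cdot 381 = -433 + \frac{381}{284} = - \frac{122591}{284}$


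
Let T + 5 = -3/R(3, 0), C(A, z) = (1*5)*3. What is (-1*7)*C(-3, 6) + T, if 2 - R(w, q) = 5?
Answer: -109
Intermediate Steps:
R(w, q) = -3 (R(w, q) = 2 - 1*5 = 2 - 5 = -3)
C(A, z) = 15 (C(A, z) = 5*3 = 15)
T = -4 (T = -5 - 3/(-3) = -5 - 3*(-1/3) = -5 + 1 = -4)
(-1*7)*C(-3, 6) + T = -1*7*15 - 4 = -7*15 - 4 = -105 - 4 = -109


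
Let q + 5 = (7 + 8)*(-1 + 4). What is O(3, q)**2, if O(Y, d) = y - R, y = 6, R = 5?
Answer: 1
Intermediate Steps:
q = 40 (q = -5 + (7 + 8)*(-1 + 4) = -5 + 15*3 = -5 + 45 = 40)
O(Y, d) = 1 (O(Y, d) = 6 - 1*5 = 6 - 5 = 1)
O(3, q)**2 = 1**2 = 1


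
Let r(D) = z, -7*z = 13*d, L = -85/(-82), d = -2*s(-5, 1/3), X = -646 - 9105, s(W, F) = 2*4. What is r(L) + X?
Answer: -68049/7 ≈ -9721.3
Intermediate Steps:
s(W, F) = 8
X = -9751
d = -16 (d = -2*8 = -16)
L = 85/82 (L = -85*(-1/82) = 85/82 ≈ 1.0366)
z = 208/7 (z = -13*(-16)/7 = -1/7*(-208) = 208/7 ≈ 29.714)
r(D) = 208/7
r(L) + X = 208/7 - 9751 = -68049/7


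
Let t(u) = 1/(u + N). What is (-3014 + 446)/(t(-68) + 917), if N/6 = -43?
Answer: -279056/99647 ≈ -2.8004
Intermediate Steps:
N = -258 (N = 6*(-43) = -258)
t(u) = 1/(-258 + u) (t(u) = 1/(u - 258) = 1/(-258 + u))
(-3014 + 446)/(t(-68) + 917) = (-3014 + 446)/(1/(-258 - 68) + 917) = -2568/(1/(-326) + 917) = -2568/(-1/326 + 917) = -2568/298941/326 = -2568*326/298941 = -279056/99647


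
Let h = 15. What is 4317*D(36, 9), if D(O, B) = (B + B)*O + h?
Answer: 2862171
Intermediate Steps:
D(O, B) = 15 + 2*B*O (D(O, B) = (B + B)*O + 15 = (2*B)*O + 15 = 2*B*O + 15 = 15 + 2*B*O)
4317*D(36, 9) = 4317*(15 + 2*9*36) = 4317*(15 + 648) = 4317*663 = 2862171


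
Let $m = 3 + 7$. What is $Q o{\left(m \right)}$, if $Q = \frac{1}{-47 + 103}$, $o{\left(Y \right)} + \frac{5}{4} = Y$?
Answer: $\frac{5}{32} \approx 0.15625$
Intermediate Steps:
$m = 10$
$o{\left(Y \right)} = - \frac{5}{4} + Y$
$Q = \frac{1}{56} \approx 0.017857$
$Q o{\left(m \right)} = \frac{- \frac{5}{4} + 10}{56} = \frac{1}{56} \cdot \frac{35}{4} = \frac{5}{32}$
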